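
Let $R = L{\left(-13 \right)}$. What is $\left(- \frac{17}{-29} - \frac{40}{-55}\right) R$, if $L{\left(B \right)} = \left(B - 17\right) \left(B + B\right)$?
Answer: $\frac{326820}{319} \approx 1024.5$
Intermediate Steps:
$L{\left(B \right)} = 2 B \left(-17 + B\right)$ ($L{\left(B \right)} = \left(-17 + B\right) 2 B = 2 B \left(-17 + B\right)$)
$R = 780$ ($R = 2 \left(-13\right) \left(-17 - 13\right) = 2 \left(-13\right) \left(-30\right) = 780$)
$\left(- \frac{17}{-29} - \frac{40}{-55}\right) R = \left(- \frac{17}{-29} - \frac{40}{-55}\right) 780 = \left(\left(-17\right) \left(- \frac{1}{29}\right) - - \frac{8}{11}\right) 780 = \left(\frac{17}{29} + \frac{8}{11}\right) 780 = \frac{419}{319} \cdot 780 = \frac{326820}{319}$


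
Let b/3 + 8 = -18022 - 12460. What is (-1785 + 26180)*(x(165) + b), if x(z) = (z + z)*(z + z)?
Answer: 425204850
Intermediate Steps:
b = -91470 (b = -24 + 3*(-18022 - 12460) = -24 + 3*(-30482) = -24 - 91446 = -91470)
x(z) = 4*z² (x(z) = (2*z)*(2*z) = 4*z²)
(-1785 + 26180)*(x(165) + b) = (-1785 + 26180)*(4*165² - 91470) = 24395*(4*27225 - 91470) = 24395*(108900 - 91470) = 24395*17430 = 425204850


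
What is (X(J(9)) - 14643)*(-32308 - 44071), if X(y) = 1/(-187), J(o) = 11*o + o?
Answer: 209144185718/187 ≈ 1.1184e+9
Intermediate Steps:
J(o) = 12*o
X(y) = -1/187
(X(J(9)) - 14643)*(-32308 - 44071) = (-1/187 - 14643)*(-32308 - 44071) = -2738242/187*(-76379) = 209144185718/187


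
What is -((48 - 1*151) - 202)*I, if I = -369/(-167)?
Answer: 112545/167 ≈ 673.92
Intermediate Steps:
I = 369/167 (I = -369*(-1/167) = 369/167 ≈ 2.2096)
-((48 - 1*151) - 202)*I = -((48 - 1*151) - 202)*369/167 = -((48 - 151) - 202)*369/167 = -(-103 - 202)*369/167 = -(-305)*369/167 = -1*(-112545/167) = 112545/167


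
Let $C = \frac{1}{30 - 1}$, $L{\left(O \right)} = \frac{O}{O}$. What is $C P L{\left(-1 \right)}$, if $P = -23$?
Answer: $- \frac{23}{29} \approx -0.7931$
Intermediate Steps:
$L{\left(O \right)} = 1$
$C = \frac{1}{29} \approx 0.034483$
$C P L{\left(-1 \right)} = \frac{1}{29} \left(-23\right) 1 = \left(- \frac{23}{29}\right) 1 = - \frac{23}{29}$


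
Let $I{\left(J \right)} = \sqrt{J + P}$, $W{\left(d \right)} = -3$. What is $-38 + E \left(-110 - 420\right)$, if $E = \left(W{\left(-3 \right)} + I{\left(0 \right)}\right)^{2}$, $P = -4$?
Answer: $-2688 + 6360 i \approx -2688.0 + 6360.0 i$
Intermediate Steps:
$I{\left(J \right)} = \sqrt{-4 + J}$ ($I{\left(J \right)} = \sqrt{J - 4} = \sqrt{-4 + J}$)
$E = \left(-3 + 2 i\right)^{2}$ ($E = \left(-3 + \sqrt{-4 + 0}\right)^{2} = \left(-3 + \sqrt{-4}\right)^{2} = \left(-3 + 2 i\right)^{2} \approx 5.0 - 12.0 i$)
$-38 + E \left(-110 - 420\right) = -38 + \left(5 - 12 i\right) \left(-110 - 420\right) = -38 + \left(5 - 12 i\right) \left(-530\right) = -38 - \left(2650 - 6360 i\right) = -2688 + 6360 i$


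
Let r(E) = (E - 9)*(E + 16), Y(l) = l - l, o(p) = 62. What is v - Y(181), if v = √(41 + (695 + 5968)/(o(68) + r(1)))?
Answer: I*√268546/74 ≈ 7.0029*I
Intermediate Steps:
Y(l) = 0
r(E) = (-9 + E)*(16 + E)
v = I*√268546/74 (v = √(41 + (695 + 5968)/(62 + (-144 + 1² + 7*1))) = √(41 + 6663/(62 + (-144 + 1 + 7))) = √(41 + 6663/(62 - 136)) = √(41 + 6663/(-74)) = √(41 + 6663*(-1/74)) = √(41 - 6663/74) = √(-3629/74) = I*√268546/74 ≈ 7.0029*I)
v - Y(181) = I*√268546/74 - 1*0 = I*√268546/74 + 0 = I*√268546/74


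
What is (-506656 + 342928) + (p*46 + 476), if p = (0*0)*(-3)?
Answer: -163252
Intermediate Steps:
p = 0 (p = 0*(-3) = 0)
(-506656 + 342928) + (p*46 + 476) = (-506656 + 342928) + (0*46 + 476) = -163728 + (0 + 476) = -163728 + 476 = -163252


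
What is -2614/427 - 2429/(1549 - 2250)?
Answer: -795231/299327 ≈ -2.6567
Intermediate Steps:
-2614/427 - 2429/(1549 - 2250) = -2614*1/427 - 2429/(-701) = -2614/427 - 2429*(-1/701) = -2614/427 + 2429/701 = -795231/299327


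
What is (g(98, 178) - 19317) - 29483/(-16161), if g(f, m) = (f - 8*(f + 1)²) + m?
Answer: -1574843806/16161 ≈ -97447.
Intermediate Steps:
g(f, m) = f + m - 8*(1 + f)² (g(f, m) = (f - 8*(1 + f)²) + m = f + m - 8*(1 + f)²)
(g(98, 178) - 19317) - 29483/(-16161) = ((98 + 178 - 8*(1 + 98)²) - 19317) - 29483/(-16161) = ((98 + 178 - 8*99²) - 19317) - 29483*(-1/16161) = ((98 + 178 - 8*9801) - 19317) + 29483/16161 = ((98 + 178 - 78408) - 19317) + 29483/16161 = (-78132 - 19317) + 29483/16161 = -97449 + 29483/16161 = -1574843806/16161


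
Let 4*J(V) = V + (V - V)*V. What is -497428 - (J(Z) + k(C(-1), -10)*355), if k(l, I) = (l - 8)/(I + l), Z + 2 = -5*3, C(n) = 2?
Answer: -497690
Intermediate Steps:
Z = -17 (Z = -2 - 5*3 = -2 - 15 = -17)
k(l, I) = (-8 + l)/(I + l)
J(V) = V/4 (J(V) = (V + (V - V)*V)/4 = (V + 0*V)/4 = (V + 0)/4 = V/4)
-497428 - (J(Z) + k(C(-1), -10)*355) = -497428 - ((¼)*(-17) + ((-8 + 2)/(-10 + 2))*355) = -497428 - (-17/4 + (-6/(-8))*355) = -497428 - (-17/4 - ⅛*(-6)*355) = -497428 - (-17/4 + (¾)*355) = -497428 - (-17/4 + 1065/4) = -497428 - 1*262 = -497428 - 262 = -497690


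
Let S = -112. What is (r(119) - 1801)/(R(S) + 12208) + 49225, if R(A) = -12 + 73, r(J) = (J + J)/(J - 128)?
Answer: 5435457278/110421 ≈ 49225.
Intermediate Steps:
r(J) = 2*J/(-128 + J) (r(J) = (2*J)/(-128 + J) = 2*J/(-128 + J))
R(A) = 61
(r(119) - 1801)/(R(S) + 12208) + 49225 = (2*119/(-128 + 119) - 1801)/(61 + 12208) + 49225 = (2*119/(-9) - 1801)/12269 + 49225 = (2*119*(-⅑) - 1801)*(1/12269) + 49225 = (-238/9 - 1801)*(1/12269) + 49225 = -16447/9*1/12269 + 49225 = -16447/110421 + 49225 = 5435457278/110421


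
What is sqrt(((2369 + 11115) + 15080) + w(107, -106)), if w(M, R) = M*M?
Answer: sqrt(40013) ≈ 200.03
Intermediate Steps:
w(M, R) = M**2
sqrt(((2369 + 11115) + 15080) + w(107, -106)) = sqrt(((2369 + 11115) + 15080) + 107**2) = sqrt((13484 + 15080) + 11449) = sqrt(28564 + 11449) = sqrt(40013)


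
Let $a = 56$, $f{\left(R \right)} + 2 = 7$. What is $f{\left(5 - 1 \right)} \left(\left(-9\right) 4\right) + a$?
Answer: $-124$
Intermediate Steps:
$f{\left(R \right)} = 5$ ($f{\left(R \right)} = -2 + 7 = 5$)
$f{\left(5 - 1 \right)} \left(\left(-9\right) 4\right) + a = 5 \left(\left(-9\right) 4\right) + 56 = 5 \left(-36\right) + 56 = -180 + 56 = -124$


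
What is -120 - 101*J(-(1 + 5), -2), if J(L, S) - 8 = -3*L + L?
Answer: -2140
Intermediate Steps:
J(L, S) = 8 - 2*L (J(L, S) = 8 + (-3*L + L) = 8 - 2*L)
-120 - 101*J(-(1 + 5), -2) = -120 - 101*(8 - (-2)*(1 + 5)) = -120 - 101*(8 - (-2)*6) = -120 - 101*(8 - 2*(-6)) = -120 - 101*(8 + 12) = -120 - 101*20 = -120 - 2020 = -2140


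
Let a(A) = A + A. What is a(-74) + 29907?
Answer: 29759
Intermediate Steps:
a(A) = 2*A
a(-74) + 29907 = 2*(-74) + 29907 = -148 + 29907 = 29759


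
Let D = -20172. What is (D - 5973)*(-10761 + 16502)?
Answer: -150098445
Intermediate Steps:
(D - 5973)*(-10761 + 16502) = (-20172 - 5973)*(-10761 + 16502) = -26145*5741 = -150098445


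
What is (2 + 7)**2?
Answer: 81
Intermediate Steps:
(2 + 7)**2 = 9**2 = 81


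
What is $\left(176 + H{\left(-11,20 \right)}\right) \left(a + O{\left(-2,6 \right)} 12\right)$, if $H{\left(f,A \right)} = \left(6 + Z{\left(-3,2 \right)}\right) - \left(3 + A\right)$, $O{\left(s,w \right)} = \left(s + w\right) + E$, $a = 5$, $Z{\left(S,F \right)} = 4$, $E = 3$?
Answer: $14507$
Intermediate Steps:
$O{\left(s,w \right)} = 3 + s + w$ ($O{\left(s,w \right)} = \left(s + w\right) + 3 = 3 + s + w$)
$H{\left(f,A \right)} = 7 - A$ ($H{\left(f,A \right)} = \left(6 + 4\right) - \left(3 + A\right) = 10 - \left(3 + A\right) = 7 - A$)
$\left(176 + H{\left(-11,20 \right)}\right) \left(a + O{\left(-2,6 \right)} 12\right) = \left(176 + \left(7 - 20\right)\right) \left(5 + \left(3 - 2 + 6\right) 12\right) = \left(176 + \left(7 - 20\right)\right) \left(5 + 7 \cdot 12\right) = \left(176 - 13\right) \left(5 + 84\right) = 163 \cdot 89 = 14507$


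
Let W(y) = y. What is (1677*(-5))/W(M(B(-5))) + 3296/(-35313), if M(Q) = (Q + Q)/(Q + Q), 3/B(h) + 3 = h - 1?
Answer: -296102801/35313 ≈ -8385.1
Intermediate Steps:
B(h) = 3/(-4 + h) (B(h) = 3/(-3 + (h - 1)) = 3/(-3 + (-1 + h)) = 3/(-4 + h))
M(Q) = 1 (M(Q) = (2*Q)/((2*Q)) = (2*Q)*(1/(2*Q)) = 1)
(1677*(-5))/W(M(B(-5))) + 3296/(-35313) = (1677*(-5))/1 + 3296/(-35313) = -8385*1 + 3296*(-1/35313) = -8385 - 3296/35313 = -296102801/35313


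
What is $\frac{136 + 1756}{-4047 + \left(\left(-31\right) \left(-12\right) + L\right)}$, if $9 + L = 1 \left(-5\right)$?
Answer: $- \frac{1892}{3689} \approx -0.51288$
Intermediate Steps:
$L = -14$ ($L = -9 + 1 \left(-5\right) = -9 - 5 = -14$)
$\frac{136 + 1756}{-4047 + \left(\left(-31\right) \left(-12\right) + L\right)} = \frac{136 + 1756}{-4047 - -358} = \frac{1892}{-4047 + \left(372 - 14\right)} = \frac{1892}{-4047 + 358} = \frac{1892}{-3689} = 1892 \left(- \frac{1}{3689}\right) = - \frac{1892}{3689}$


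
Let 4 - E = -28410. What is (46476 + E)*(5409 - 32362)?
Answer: -2018510170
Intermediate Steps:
E = 28414 (E = 4 - 1*(-28410) = 4 + 28410 = 28414)
(46476 + E)*(5409 - 32362) = (46476 + 28414)*(5409 - 32362) = 74890*(-26953) = -2018510170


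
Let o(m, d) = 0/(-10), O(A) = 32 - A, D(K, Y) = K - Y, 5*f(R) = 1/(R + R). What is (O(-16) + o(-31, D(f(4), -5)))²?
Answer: 2304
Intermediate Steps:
f(R) = 1/(10*R) (f(R) = 1/(5*(R + R)) = 1/(5*((2*R))) = (1/(2*R))/5 = 1/(10*R))
o(m, d) = 0 (o(m, d) = 0*(-⅒) = 0)
(O(-16) + o(-31, D(f(4), -5)))² = ((32 - 1*(-16)) + 0)² = ((32 + 16) + 0)² = (48 + 0)² = 48² = 2304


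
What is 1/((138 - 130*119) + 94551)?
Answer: 1/79219 ≈ 1.2623e-5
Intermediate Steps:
1/((138 - 130*119) + 94551) = 1/((138 - 15470) + 94551) = 1/(-15332 + 94551) = 1/79219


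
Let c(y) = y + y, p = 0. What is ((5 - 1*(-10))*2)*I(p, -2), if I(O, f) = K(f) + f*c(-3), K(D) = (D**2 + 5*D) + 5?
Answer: 330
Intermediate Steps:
c(y) = 2*y
K(D) = 5 + D**2 + 5*D
I(O, f) = 5 + f**2 - f (I(O, f) = (5 + f**2 + 5*f) + f*(2*(-3)) = (5 + f**2 + 5*f) + f*(-6) = (5 + f**2 + 5*f) - 6*f = 5 + f**2 - f)
((5 - 1*(-10))*2)*I(p, -2) = ((5 - 1*(-10))*2)*(5 + (-2)**2 - 1*(-2)) = ((5 + 10)*2)*(5 + 4 + 2) = (15*2)*11 = 30*11 = 330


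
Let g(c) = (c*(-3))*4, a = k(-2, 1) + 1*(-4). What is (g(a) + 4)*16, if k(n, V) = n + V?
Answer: 1024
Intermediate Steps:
k(n, V) = V + n
a = -5 (a = (1 - 2) + 1*(-4) = -1 - 4 = -5)
g(c) = -12*c (g(c) = -3*c*4 = -12*c)
(g(a) + 4)*16 = (-12*(-5) + 4)*16 = (60 + 4)*16 = 64*16 = 1024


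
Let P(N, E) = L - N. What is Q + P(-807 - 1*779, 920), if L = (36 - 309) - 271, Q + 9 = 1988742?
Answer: 1989775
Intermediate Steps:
Q = 1988733 (Q = -9 + 1988742 = 1988733)
L = -544 (L = -273 - 271 = -544)
P(N, E) = -544 - N
Q + P(-807 - 1*779, 920) = 1988733 + (-544 - (-807 - 1*779)) = 1988733 + (-544 - (-807 - 779)) = 1988733 + (-544 - 1*(-1586)) = 1988733 + (-544 + 1586) = 1988733 + 1042 = 1989775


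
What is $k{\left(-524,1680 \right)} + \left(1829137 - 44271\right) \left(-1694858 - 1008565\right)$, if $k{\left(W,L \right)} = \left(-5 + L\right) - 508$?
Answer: $-4825247795151$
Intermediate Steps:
$k{\left(W,L \right)} = -513 + L$ ($k{\left(W,L \right)} = \left(-5 + L\right) - 508 = -513 + L$)
$k{\left(-524,1680 \right)} + \left(1829137 - 44271\right) \left(-1694858 - 1008565\right) = \left(-513 + 1680\right) + \left(1829137 - 44271\right) \left(-1694858 - 1008565\right) = 1167 + 1784866 \left(-2703423\right) = 1167 - 4825247796318 = -4825247795151$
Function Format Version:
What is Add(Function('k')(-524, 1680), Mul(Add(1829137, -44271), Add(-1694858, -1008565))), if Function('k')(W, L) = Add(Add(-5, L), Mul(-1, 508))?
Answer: -4825247795151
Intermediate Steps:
Function('k')(W, L) = Add(-513, L) (Function('k')(W, L) = Add(Add(-5, L), -508) = Add(-513, L))
Add(Function('k')(-524, 1680), Mul(Add(1829137, -44271), Add(-1694858, -1008565))) = Add(Add(-513, 1680), Mul(Add(1829137, -44271), Add(-1694858, -1008565))) = Add(1167, Mul(1784866, -2703423)) = Add(1167, -4825247796318) = -4825247795151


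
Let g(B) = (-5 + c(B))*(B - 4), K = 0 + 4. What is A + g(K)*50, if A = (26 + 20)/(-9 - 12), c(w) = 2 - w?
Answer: -46/21 ≈ -2.1905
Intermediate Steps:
K = 4
g(B) = (-4 + B)*(-3 - B) (g(B) = (-5 + (2 - B))*(B - 4) = (-3 - B)*(-4 + B) = (-4 + B)*(-3 - B))
A = -46/21 (A = 46/(-21) = 46*(-1/21) = -46/21 ≈ -2.1905)
A + g(K)*50 = -46/21 + (12 + 4 - 1*4²)*50 = -46/21 + (12 + 4 - 1*16)*50 = -46/21 + (12 + 4 - 16)*50 = -46/21 + 0*50 = -46/21 + 0 = -46/21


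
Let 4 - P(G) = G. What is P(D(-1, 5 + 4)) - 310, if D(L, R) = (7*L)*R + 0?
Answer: -243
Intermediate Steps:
D(L, R) = 7*L*R (D(L, R) = 7*L*R + 0 = 7*L*R)
P(G) = 4 - G
P(D(-1, 5 + 4)) - 310 = (4 - 7*(-1)*(5 + 4)) - 310 = (4 - 7*(-1)*9) - 310 = (4 - 1*(-63)) - 310 = (4 + 63) - 310 = 67 - 310 = -243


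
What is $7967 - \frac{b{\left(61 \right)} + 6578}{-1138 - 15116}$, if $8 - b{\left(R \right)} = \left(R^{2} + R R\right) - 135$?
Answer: $\frac{18499271}{2322} \approx 7967.0$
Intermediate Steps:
$b{\left(R \right)} = 143 - 2 R^{2}$ ($b{\left(R \right)} = 8 - \left(\left(R^{2} + R R\right) - 135\right) = 8 - \left(\left(R^{2} + R^{2}\right) - 135\right) = 8 - \left(2 R^{2} - 135\right) = 8 - \left(-135 + 2 R^{2}\right) = 143 - 2 R^{2}$)
$7967 - \frac{b{\left(61 \right)} + 6578}{-1138 - 15116} = 7967 - \frac{\left(143 - 2 \cdot 61^{2}\right) + 6578}{-1138 - 15116} = 7967 - \frac{\left(143 - 7442\right) + 6578}{-16254} = 7967 - \left(\left(143 - 7442\right) + 6578\right) \left(- \frac{1}{16254}\right) = 7967 - \left(-7299 + 6578\right) \left(- \frac{1}{16254}\right) = 7967 - \left(-721\right) \left(- \frac{1}{16254}\right) = 7967 - \frac{103}{2322} = \frac{18499271}{2322}$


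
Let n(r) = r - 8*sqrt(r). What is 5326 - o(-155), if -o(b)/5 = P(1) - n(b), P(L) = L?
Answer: 6106 + 40*I*sqrt(155) ≈ 6106.0 + 498.0*I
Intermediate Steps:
o(b) = -5 - 40*sqrt(b) + 5*b (o(b) = -5*(1 - (b - 8*sqrt(b))) = -5*(1 + (-b + 8*sqrt(b))) = -5*(1 - b + 8*sqrt(b)) = -5 - 40*sqrt(b) + 5*b)
5326 - o(-155) = 5326 - (-5 - 40*I*sqrt(155) + 5*(-155)) = 5326 - (-5 - 40*I*sqrt(155) - 775) = 5326 - (-780 - 40*I*sqrt(155)) = 5326 + (780 + 40*I*sqrt(155)) = 6106 + 40*I*sqrt(155)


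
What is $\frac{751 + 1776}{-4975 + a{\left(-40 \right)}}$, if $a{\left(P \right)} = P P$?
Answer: $- \frac{2527}{3375} \approx -0.74874$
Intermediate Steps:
$a{\left(P \right)} = P^{2}$
$\frac{751 + 1776}{-4975 + a{\left(-40 \right)}} = \frac{751 + 1776}{-4975 + \left(-40\right)^{2}} = \frac{2527}{-4975 + 1600} = \frac{2527}{-3375} = 2527 \left(- \frac{1}{3375}\right) = - \frac{2527}{3375}$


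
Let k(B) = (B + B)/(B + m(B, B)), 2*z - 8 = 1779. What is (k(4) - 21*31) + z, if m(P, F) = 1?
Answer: 2441/10 ≈ 244.10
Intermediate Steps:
z = 1787/2 (z = 4 + (½)*1779 = 4 + 1779/2 = 1787/2 ≈ 893.50)
k(B) = 2*B/(1 + B) (k(B) = (B + B)/(B + 1) = (2*B)/(1 + B) = 2*B/(1 + B))
(k(4) - 21*31) + z = (2*4/(1 + 4) - 21*31) + 1787/2 = (2*4/5 - 651) + 1787/2 = (2*4*(⅕) - 651) + 1787/2 = (8/5 - 651) + 1787/2 = -3247/5 + 1787/2 = 2441/10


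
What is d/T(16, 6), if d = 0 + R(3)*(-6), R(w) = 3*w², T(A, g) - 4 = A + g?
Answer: -81/13 ≈ -6.2308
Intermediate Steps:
T(A, g) = 4 + A + g (T(A, g) = 4 + (A + g) = 4 + A + g)
d = -162 (d = 0 + (3*3²)*(-6) = 0 + (3*9)*(-6) = 0 + 27*(-6) = 0 - 162 = -162)
d/T(16, 6) = -162/(4 + 16 + 6) = -162/26 = -162*1/26 = -81/13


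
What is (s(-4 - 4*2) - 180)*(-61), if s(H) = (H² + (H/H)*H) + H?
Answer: 3660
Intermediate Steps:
s(H) = H² + 2*H (s(H) = (H² + 1*H) + H = (H² + H) + H = (H + H²) + H = H² + 2*H)
(s(-4 - 4*2) - 180)*(-61) = ((-4 - 4*2)*(2 + (-4 - 4*2)) - 180)*(-61) = ((-4 - 8)*(2 + (-4 - 8)) - 180)*(-61) = (-12*(2 - 12) - 180)*(-61) = (-12*(-10) - 180)*(-61) = (120 - 180)*(-61) = -60*(-61) = 3660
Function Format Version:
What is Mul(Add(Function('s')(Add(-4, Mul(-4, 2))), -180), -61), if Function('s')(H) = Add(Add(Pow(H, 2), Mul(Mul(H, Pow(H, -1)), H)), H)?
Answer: 3660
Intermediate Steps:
Function('s')(H) = Add(Pow(H, 2), Mul(2, H)) (Function('s')(H) = Add(Add(Pow(H, 2), Mul(1, H)), H) = Add(Add(Pow(H, 2), H), H) = Add(Add(H, Pow(H, 2)), H) = Add(Pow(H, 2), Mul(2, H)))
Mul(Add(Function('s')(Add(-4, Mul(-4, 2))), -180), -61) = Mul(Add(Mul(Add(-4, Mul(-4, 2)), Add(2, Add(-4, Mul(-4, 2)))), -180), -61) = Mul(Add(Mul(Add(-4, -8), Add(2, Add(-4, -8))), -180), -61) = Mul(Add(Mul(-12, Add(2, -12)), -180), -61) = Mul(Add(Mul(-12, -10), -180), -61) = Mul(Add(120, -180), -61) = Mul(-60, -61) = 3660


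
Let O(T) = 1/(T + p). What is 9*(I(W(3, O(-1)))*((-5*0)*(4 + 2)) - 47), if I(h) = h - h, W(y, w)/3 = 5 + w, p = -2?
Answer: -423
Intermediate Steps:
O(T) = 1/(-2 + T) (O(T) = 1/(T - 2) = 1/(-2 + T))
W(y, w) = 15 + 3*w (W(y, w) = 3*(5 + w) = 15 + 3*w)
I(h) = 0
9*(I(W(3, O(-1)))*((-5*0)*(4 + 2)) - 47) = 9*(0*((-5*0)*(4 + 2)) - 47) = 9*(0*(0*6) - 47) = 9*(0*0 - 47) = 9*(0 - 47) = 9*(-47) = -423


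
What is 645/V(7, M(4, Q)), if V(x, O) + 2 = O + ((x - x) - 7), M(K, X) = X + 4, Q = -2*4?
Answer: -645/13 ≈ -49.615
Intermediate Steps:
Q = -8
M(K, X) = 4 + X
V(x, O) = -9 + O (V(x, O) = -2 + (O + ((x - x) - 7)) = -2 + (O + (0 - 7)) = -2 + (O - 7) = -2 + (-7 + O) = -9 + O)
645/V(7, M(4, Q)) = 645/(-9 + (4 - 8)) = 645/(-9 - 4) = 645/(-13) = 645*(-1/13) = -645/13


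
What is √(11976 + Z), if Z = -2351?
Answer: 5*√385 ≈ 98.107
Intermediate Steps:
√(11976 + Z) = √(11976 - 2351) = √9625 = 5*√385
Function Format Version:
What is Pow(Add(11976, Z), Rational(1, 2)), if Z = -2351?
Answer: Mul(5, Pow(385, Rational(1, 2))) ≈ 98.107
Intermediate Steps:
Pow(Add(11976, Z), Rational(1, 2)) = Pow(Add(11976, -2351), Rational(1, 2)) = Pow(9625, Rational(1, 2)) = Mul(5, Pow(385, Rational(1, 2)))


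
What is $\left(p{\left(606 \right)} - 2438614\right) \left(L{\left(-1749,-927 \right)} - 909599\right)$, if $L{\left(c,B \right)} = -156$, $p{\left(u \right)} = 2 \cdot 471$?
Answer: $2217684290360$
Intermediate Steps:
$p{\left(u \right)} = 942$
$\left(p{\left(606 \right)} - 2438614\right) \left(L{\left(-1749,-927 \right)} - 909599\right) = \left(942 - 2438614\right) \left(-156 - 909599\right) = \left(-2437672\right) \left(-909755\right) = 2217684290360$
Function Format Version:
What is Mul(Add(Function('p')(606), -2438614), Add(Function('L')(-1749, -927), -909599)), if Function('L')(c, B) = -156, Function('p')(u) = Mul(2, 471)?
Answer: 2217684290360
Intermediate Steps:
Function('p')(u) = 942
Mul(Add(Function('p')(606), -2438614), Add(Function('L')(-1749, -927), -909599)) = Mul(Add(942, -2438614), Add(-156, -909599)) = Mul(-2437672, -909755) = 2217684290360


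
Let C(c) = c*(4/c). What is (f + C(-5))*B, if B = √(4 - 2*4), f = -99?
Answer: -190*I ≈ -190.0*I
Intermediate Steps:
C(c) = 4
B = 2*I (B = √(4 - 8) = √(-4) = 2*I ≈ 2.0*I)
(f + C(-5))*B = (-99 + 4)*(2*I) = -190*I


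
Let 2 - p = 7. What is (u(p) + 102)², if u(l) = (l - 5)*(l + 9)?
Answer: 3844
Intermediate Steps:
p = -5 (p = 2 - 1*7 = 2 - 7 = -5)
u(l) = (-5 + l)*(9 + l)
(u(p) + 102)² = ((-45 + (-5)² + 4*(-5)) + 102)² = ((-45 + 25 - 20) + 102)² = (-40 + 102)² = 62² = 3844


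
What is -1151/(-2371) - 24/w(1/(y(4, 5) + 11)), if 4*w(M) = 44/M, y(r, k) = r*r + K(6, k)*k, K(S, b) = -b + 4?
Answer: 110819/286891 ≈ 0.38628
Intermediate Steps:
K(S, b) = 4 - b
y(r, k) = r² + k*(4 - k) (y(r, k) = r*r + (4 - k)*k = r² + k*(4 - k))
w(M) = 11/M (w(M) = (44/M)/4 = 11/M)
-1151/(-2371) - 24/w(1/(y(4, 5) + 11)) = -1151/(-2371) - 24*1/(11*((4² - 1*5*(-4 + 5)) + 11)) = -1151*(-1/2371) - 24*1/(11*((16 - 1*5*1) + 11)) = 1151/2371 - 24*1/(11*((16 - 5) + 11)) = 1151/2371 - 24*1/(11*(11 + 11)) = 1151/2371 - 24/(11/(1/22)) = 1151/2371 - 24/(11*22) = 1151/2371 - 24/242 = 1151/2371 - 24*1/242 = 1151/2371 - 12/121 = 110819/286891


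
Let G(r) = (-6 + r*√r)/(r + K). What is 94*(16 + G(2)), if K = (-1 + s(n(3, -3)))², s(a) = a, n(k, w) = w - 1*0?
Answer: 4418/3 + 94*√2/9 ≈ 1487.4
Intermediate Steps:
n(k, w) = w (n(k, w) = w + 0 = w)
K = 16 (K = (-1 - 3)² = (-4)² = 16)
G(r) = (-6 + r^(3/2))/(16 + r) (G(r) = (-6 + r*√r)/(r + 16) = (-6 + r^(3/2))/(16 + r))
94*(16 + G(2)) = 94*(16 + (-6 + 2^(3/2))/(16 + 2)) = 94*(16 + (-6 + 2*√2)/18) = 94*(16 + (-⅓ + √2/9)) = 94*(47/3 + √2/9) = 4418/3 + 94*√2/9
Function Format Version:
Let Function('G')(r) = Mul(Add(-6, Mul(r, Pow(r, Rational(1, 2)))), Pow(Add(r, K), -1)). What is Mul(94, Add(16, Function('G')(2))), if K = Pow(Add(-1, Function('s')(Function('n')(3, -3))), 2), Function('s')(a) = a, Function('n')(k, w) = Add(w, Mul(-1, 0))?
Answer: Add(Rational(4418, 3), Mul(Rational(94, 9), Pow(2, Rational(1, 2)))) ≈ 1487.4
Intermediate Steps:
Function('n')(k, w) = w (Function('n')(k, w) = Add(w, 0) = w)
K = 16 (K = Pow(Add(-1, -3), 2) = Pow(-4, 2) = 16)
Function('G')(r) = Mul(Pow(Add(16, r), -1), Add(-6, Pow(r, Rational(3, 2)))) (Function('G')(r) = Mul(Add(-6, Mul(r, Pow(r, Rational(1, 2)))), Pow(Add(r, 16), -1)) = Mul(Add(-6, Pow(r, Rational(3, 2))), Pow(Add(16, r), -1)) = Mul(Pow(Add(16, r), -1), Add(-6, Pow(r, Rational(3, 2)))))
Mul(94, Add(16, Function('G')(2))) = Mul(94, Add(16, Mul(Pow(Add(16, 2), -1), Add(-6, Pow(2, Rational(3, 2)))))) = Mul(94, Add(16, Mul(Pow(18, -1), Add(-6, Mul(2, Pow(2, Rational(1, 2))))))) = Mul(94, Add(16, Mul(Rational(1, 18), Add(-6, Mul(2, Pow(2, Rational(1, 2))))))) = Mul(94, Add(16, Add(Rational(-1, 3), Mul(Rational(1, 9), Pow(2, Rational(1, 2)))))) = Mul(94, Add(Rational(47, 3), Mul(Rational(1, 9), Pow(2, Rational(1, 2))))) = Add(Rational(4418, 3), Mul(Rational(94, 9), Pow(2, Rational(1, 2))))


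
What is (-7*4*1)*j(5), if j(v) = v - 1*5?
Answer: 0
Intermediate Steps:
j(v) = -5 + v (j(v) = v - 5 = -5 + v)
(-7*4*1)*j(5) = (-7*4*1)*(-5 + 5) = -28*1*0 = -28*0 = 0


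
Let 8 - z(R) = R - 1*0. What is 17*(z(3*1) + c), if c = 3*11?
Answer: 646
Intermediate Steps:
c = 33
z(R) = 8 - R (z(R) = 8 - (R - 1*0) = 8 - (R + 0) = 8 - R)
17*(z(3*1) + c) = 17*((8 - 3) + 33) = 17*(5 + 33) = 17*38 = 646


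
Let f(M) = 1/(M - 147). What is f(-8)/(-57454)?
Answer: 1/8905370 ≈ 1.1229e-7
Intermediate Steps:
f(M) = 1/(-147 + M)
f(-8)/(-57454) = 1/(-147 - 8*(-57454)) = -1/57454/(-155) = -1/155*(-1/57454) = 1/8905370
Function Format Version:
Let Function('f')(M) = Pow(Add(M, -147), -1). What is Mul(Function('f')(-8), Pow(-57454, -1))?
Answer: Rational(1, 8905370) ≈ 1.1229e-7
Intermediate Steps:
Function('f')(M) = Pow(Add(-147, M), -1)
Mul(Function('f')(-8), Pow(-57454, -1)) = Mul(Pow(Add(-147, -8), -1), Pow(-57454, -1)) = Mul(Pow(-155, -1), Rational(-1, 57454)) = Mul(Rational(-1, 155), Rational(-1, 57454)) = Rational(1, 8905370)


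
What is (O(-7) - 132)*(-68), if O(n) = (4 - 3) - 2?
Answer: 9044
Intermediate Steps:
O(n) = -1 (O(n) = 1 - 2 = -1)
(O(-7) - 132)*(-68) = (-1 - 132)*(-68) = -133*(-68) = 9044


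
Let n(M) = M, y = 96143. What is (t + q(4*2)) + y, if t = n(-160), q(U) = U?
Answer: 95991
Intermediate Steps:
t = -160
(t + q(4*2)) + y = (-160 + 4*2) + 96143 = (-160 + 8) + 96143 = -152 + 96143 = 95991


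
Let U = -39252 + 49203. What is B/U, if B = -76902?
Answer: -25634/3317 ≈ -7.7281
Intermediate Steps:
U = 9951
B/U = -76902/9951 = -76902*1/9951 = -25634/3317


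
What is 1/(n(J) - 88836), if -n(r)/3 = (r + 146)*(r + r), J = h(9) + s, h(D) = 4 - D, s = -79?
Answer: -1/57588 ≈ -1.7365e-5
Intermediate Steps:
J = -84 (J = (4 - 1*9) - 79 = (4 - 9) - 79 = -5 - 79 = -84)
n(r) = -6*r*(146 + r) (n(r) = -3*(r + 146)*(r + r) = -3*(146 + r)*2*r = -6*r*(146 + r))
1/(n(J) - 88836) = 1/(-6*(-84)*(146 - 84) - 88836) = 1/(-6*(-84)*62 - 88836) = 1/(31248 - 88836) = 1/(-57588) = -1/57588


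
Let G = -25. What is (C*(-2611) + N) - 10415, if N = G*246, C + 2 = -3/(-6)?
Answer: -25297/2 ≈ -12649.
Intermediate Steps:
C = -3/2 (C = -2 - 3/(-6) = -2 - 3*(-1/6) = -2 + 1/2 = -3/2 ≈ -1.5000)
N = -6150 (N = -25*246 = -6150)
(C*(-2611) + N) - 10415 = (-3/2*(-2611) - 6150) - 10415 = (7833/2 - 6150) - 10415 = -4467/2 - 10415 = -25297/2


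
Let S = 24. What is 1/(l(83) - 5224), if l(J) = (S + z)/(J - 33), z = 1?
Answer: -2/10447 ≈ -0.00019144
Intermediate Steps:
l(J) = 25/(-33 + J) (l(J) = (24 + 1)/(J - 33) = 25/(-33 + J))
1/(l(83) - 5224) = 1/(25/(-33 + 83) - 5224) = 1/(25/50 - 5224) = 1/(25*(1/50) - 5224) = 1/(½ - 5224) = 1/(-10447/2) = -2/10447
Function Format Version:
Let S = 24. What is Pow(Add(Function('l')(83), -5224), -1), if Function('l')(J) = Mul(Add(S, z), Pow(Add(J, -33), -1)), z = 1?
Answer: Rational(-2, 10447) ≈ -0.00019144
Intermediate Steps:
Function('l')(J) = Mul(25, Pow(Add(-33, J), -1)) (Function('l')(J) = Mul(Add(24, 1), Pow(Add(J, -33), -1)) = Mul(25, Pow(Add(-33, J), -1)))
Pow(Add(Function('l')(83), -5224), -1) = Pow(Add(Mul(25, Pow(Add(-33, 83), -1)), -5224), -1) = Pow(Add(Mul(25, Pow(50, -1)), -5224), -1) = Pow(Add(Mul(25, Rational(1, 50)), -5224), -1) = Pow(Add(Rational(1, 2), -5224), -1) = Pow(Rational(-10447, 2), -1) = Rational(-2, 10447)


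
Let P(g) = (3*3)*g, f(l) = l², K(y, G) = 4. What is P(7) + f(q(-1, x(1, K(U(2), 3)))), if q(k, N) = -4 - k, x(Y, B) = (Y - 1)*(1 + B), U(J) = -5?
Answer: 72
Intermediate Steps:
x(Y, B) = (1 + B)*(-1 + Y) (x(Y, B) = (-1 + Y)*(1 + B) = (1 + B)*(-1 + Y))
P(g) = 9*g
P(7) + f(q(-1, x(1, K(U(2), 3)))) = 9*7 + (-4 - 1*(-1))² = 63 + (-4 + 1)² = 63 + (-3)² = 63 + 9 = 72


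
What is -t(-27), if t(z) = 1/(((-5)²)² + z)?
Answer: -1/598 ≈ -0.0016722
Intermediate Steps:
t(z) = 1/(625 + z) (t(z) = 1/(25² + z) = 1/(625 + z))
-t(-27) = -1/(625 - 27) = -1/598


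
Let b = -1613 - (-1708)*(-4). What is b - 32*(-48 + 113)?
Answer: -10525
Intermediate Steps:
b = -8445 (b = -1613 - 1*6832 = -1613 - 6832 = -8445)
b - 32*(-48 + 113) = -8445 - 32*(-48 + 113) = -8445 - 32*65 = -8445 - 2080 = -10525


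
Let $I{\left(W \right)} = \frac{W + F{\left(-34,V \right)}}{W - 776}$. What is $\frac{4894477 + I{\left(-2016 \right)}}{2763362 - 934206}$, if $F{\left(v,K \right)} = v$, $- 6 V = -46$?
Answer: $\frac{6832690917}{2553501776} \approx 2.6758$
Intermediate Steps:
$V = \frac{23}{3}$ ($V = \left(- \frac{1}{6}\right) \left(-46\right) = \frac{23}{3} \approx 7.6667$)
$I{\left(W \right)} = \frac{-34 + W}{-776 + W}$ ($I{\left(W \right)} = \frac{W - 34}{W - 776} = \frac{-34 + W}{-776 + W}$)
$\frac{4894477 + I{\left(-2016 \right)}}{2763362 - 934206} = \frac{4894477 + \frac{-34 - 2016}{-776 - 2016}}{2763362 - 934206} = \frac{4894477 + \frac{1}{-2792} \left(-2050\right)}{2763362 - 934206} = \frac{4894477 - - \frac{1025}{1396}}{1829156} = \left(4894477 + \frac{1025}{1396}\right) \frac{1}{1829156} = \frac{6832690917}{1396} \cdot \frac{1}{1829156} = \frac{6832690917}{2553501776}$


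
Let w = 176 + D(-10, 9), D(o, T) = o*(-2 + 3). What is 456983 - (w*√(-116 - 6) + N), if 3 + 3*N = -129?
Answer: 457027 - 166*I*√122 ≈ 4.5703e+5 - 1833.5*I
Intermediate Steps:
D(o, T) = o (D(o, T) = o*1 = o)
N = -44 (N = -1 + (⅓)*(-129) = -1 - 43 = -44)
w = 166 (w = 176 - 10 = 166)
456983 - (w*√(-116 - 6) + N) = 456983 - (166*√(-116 - 6) - 44) = 456983 - (166*√(-122) - 44) = 456983 - (166*(I*√122) - 44) = 456983 - (166*I*√122 - 44) = 456983 - (-44 + 166*I*√122) = 456983 + (44 - 166*I*√122) = 457027 - 166*I*√122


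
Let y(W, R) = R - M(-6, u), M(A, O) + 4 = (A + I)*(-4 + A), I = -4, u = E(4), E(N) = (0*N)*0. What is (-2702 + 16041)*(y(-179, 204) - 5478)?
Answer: -71630430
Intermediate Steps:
E(N) = 0 (E(N) = 0*0 = 0)
u = 0
M(A, O) = -4 + (-4 + A)² (M(A, O) = -4 + (A - 4)*(-4 + A) = -4 + (-4 + A)*(-4 + A) = -4 + (-4 + A)²)
y(W, R) = -96 + R (y(W, R) = R - (12 + (-6)² - 8*(-6)) = R - (12 + 36 + 48) = R - 1*96 = R - 96 = -96 + R)
(-2702 + 16041)*(y(-179, 204) - 5478) = (-2702 + 16041)*((-96 + 204) - 5478) = 13339*(108 - 5478) = 13339*(-5370) = -71630430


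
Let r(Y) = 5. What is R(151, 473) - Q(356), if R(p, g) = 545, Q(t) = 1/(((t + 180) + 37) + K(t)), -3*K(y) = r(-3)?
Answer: 934127/1714 ≈ 545.00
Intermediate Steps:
K(y) = -5/3 (K(y) = -⅓*5 = -5/3)
Q(t) = 1/(646/3 + t) (Q(t) = 1/(((t + 180) + 37) - 5/3) = 1/(((180 + t) + 37) - 5/3) = 1/((217 + t) - 5/3) = 1/(646/3 + t))
R(151, 473) - Q(356) = 545 - 3/(646 + 3*356) = 545 - 3/(646 + 1068) = 545 - 3/1714 = 934127/1714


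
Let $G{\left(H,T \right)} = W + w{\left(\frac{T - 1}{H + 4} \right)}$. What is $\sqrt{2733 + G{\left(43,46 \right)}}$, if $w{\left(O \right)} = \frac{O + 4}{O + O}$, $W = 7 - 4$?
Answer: $\frac{\sqrt{2464730}}{30} \approx 52.332$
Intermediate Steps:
$W = 3$
$w{\left(O \right)} = \frac{4 + O}{2 O}$
$G{\left(H,T \right)} = 3 + \frac{\left(4 + H\right) \left(4 + \frac{-1 + T}{4 + H}\right)}{2 \left(-1 + T\right)}$ ($G{\left(H,T \right)} = 3 + \frac{4 + \frac{T - 1}{H + 4}}{2 \frac{T - 1}{H + 4}} = 3 + \frac{4 + \frac{-1 + T}{4 + H}}{2 \frac{-1 + T}{4 + H}} = 3 + \frac{\frac{4 + H}{-1 + T} \left(4 + \frac{-1 + T}{4 + H}\right)}{2} = 3 + \frac{\left(4 + H\right) \left(4 + \frac{-1 + T}{4 + H}\right)}{2 \left(-1 + T\right)}$)
$\sqrt{2733 + G{\left(43,46 \right)}} = \sqrt{2733 + \frac{9 + 4 \cdot 43 + 7 \cdot 46}{2 \left(-1 + 46\right)}} = \sqrt{2733 + \frac{9 + 172 + 322}{2 \cdot 45}} = \sqrt{2733 + \frac{1}{2} \cdot \frac{1}{45} \cdot 503} = \sqrt{2733 + \frac{503}{90}} = \sqrt{\frac{246473}{90}} = \frac{\sqrt{2464730}}{30}$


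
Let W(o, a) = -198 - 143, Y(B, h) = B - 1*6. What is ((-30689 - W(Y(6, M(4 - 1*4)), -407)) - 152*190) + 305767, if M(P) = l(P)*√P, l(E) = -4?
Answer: 246539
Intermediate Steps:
M(P) = -4*√P
Y(B, h) = -6 + B (Y(B, h) = B - 6 = -6 + B)
W(o, a) = -341
((-30689 - W(Y(6, M(4 - 1*4)), -407)) - 152*190) + 305767 = ((-30689 - 1*(-341)) - 152*190) + 305767 = ((-30689 + 341) - 28880) + 305767 = (-30348 - 28880) + 305767 = -59228 + 305767 = 246539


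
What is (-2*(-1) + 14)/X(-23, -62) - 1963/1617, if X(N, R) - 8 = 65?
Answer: -117427/118041 ≈ -0.99480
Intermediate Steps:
X(N, R) = 73 (X(N, R) = 8 + 65 = 73)
(-2*(-1) + 14)/X(-23, -62) - 1963/1617 = (-2*(-1) + 14)/73 - 1963/1617 = (2 + 14)*(1/73) - 1963*1/1617 = 16*(1/73) - 1963/1617 = 16/73 - 1963/1617 = -117427/118041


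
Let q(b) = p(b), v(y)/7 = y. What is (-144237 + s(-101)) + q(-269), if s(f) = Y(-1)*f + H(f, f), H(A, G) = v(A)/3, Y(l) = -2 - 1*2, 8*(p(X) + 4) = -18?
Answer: -1728899/12 ≈ -1.4408e+5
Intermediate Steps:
v(y) = 7*y
p(X) = -25/4 (p(X) = -4 + (1/8)*(-18) = -4 - 9/4 = -25/4)
Y(l) = -4 (Y(l) = -2 - 2 = -4)
q(b) = -25/4
H(A, G) = 7*A/3 (H(A, G) = (7*A)/3 = (7*A)*(1/3) = 7*A/3)
s(f) = -5*f/3 (s(f) = -4*f + 7*f/3 = -5*f/3)
(-144237 + s(-101)) + q(-269) = (-144237 - 5/3*(-101)) - 25/4 = (-144237 + 505/3) - 25/4 = -432206/3 - 25/4 = -1728899/12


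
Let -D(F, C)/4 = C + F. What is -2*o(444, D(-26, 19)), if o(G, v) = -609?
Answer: 1218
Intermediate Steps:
D(F, C) = -4*C - 4*F (D(F, C) = -4*(C + F) = -4*C - 4*F)
-2*o(444, D(-26, 19)) = -2*(-609) = 1218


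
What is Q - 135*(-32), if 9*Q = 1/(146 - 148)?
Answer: 77759/18 ≈ 4319.9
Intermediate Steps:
Q = -1/18 (Q = 1/(9*(146 - 148)) = (1/9)/(-2) = (1/9)*(-1/2) = -1/18 ≈ -0.055556)
Q - 135*(-32) = -1/18 - 135*(-32) = -1/18 + 4320 = 77759/18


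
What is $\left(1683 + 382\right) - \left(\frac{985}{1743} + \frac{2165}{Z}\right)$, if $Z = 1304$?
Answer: $\frac{4688422645}{2272872} \approx 2062.8$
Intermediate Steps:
$\left(1683 + 382\right) - \left(\frac{985}{1743} + \frac{2165}{Z}\right) = \left(1683 + 382\right) - \left(\frac{985}{1743} + \frac{2165}{1304}\right) = 2065 - \frac{5058035}{2272872} = \frac{4688422645}{2272872}$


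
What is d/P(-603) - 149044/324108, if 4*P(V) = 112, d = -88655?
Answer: -1026355999/324108 ≈ -3166.7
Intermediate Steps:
P(V) = 28 (P(V) = (¼)*112 = 28)
d/P(-603) - 149044/324108 = -88655/28 - 149044/324108 = -88655*1/28 - 149044*1/324108 = -12665/4 - 37261/81027 = -1026355999/324108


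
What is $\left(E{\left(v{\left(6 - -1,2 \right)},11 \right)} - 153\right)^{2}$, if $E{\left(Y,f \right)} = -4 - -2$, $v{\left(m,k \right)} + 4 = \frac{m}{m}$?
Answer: $24025$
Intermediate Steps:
$v{\left(m,k \right)} = -3$ ($v{\left(m,k \right)} = -4 + \frac{m}{m} = -4 + 1 = -3$)
$E{\left(Y,f \right)} = -2$ ($E{\left(Y,f \right)} = -4 + 2 = -2$)
$\left(E{\left(v{\left(6 - -1,2 \right)},11 \right)} - 153\right)^{2} = \left(-2 - 153\right)^{2} = \left(-155\right)^{2} = 24025$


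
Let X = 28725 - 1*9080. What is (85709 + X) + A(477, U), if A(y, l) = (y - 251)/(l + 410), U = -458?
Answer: 2528383/24 ≈ 1.0535e+5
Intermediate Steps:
X = 19645 (X = 28725 - 9080 = 19645)
A(y, l) = (-251 + y)/(410 + l)
(85709 + X) + A(477, U) = (85709 + 19645) + (-251 + 477)/(410 - 458) = 105354 + 226/(-48) = 105354 - 1/48*226 = 105354 - 113/24 = 2528383/24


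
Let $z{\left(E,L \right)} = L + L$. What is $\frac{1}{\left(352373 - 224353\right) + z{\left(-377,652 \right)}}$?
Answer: $\frac{1}{129324} \approx 7.7325 \cdot 10^{-6}$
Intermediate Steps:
$z{\left(E,L \right)} = 2 L$
$\frac{1}{\left(352373 - 224353\right) + z{\left(-377,652 \right)}} = \frac{1}{\left(352373 - 224353\right) + 2 \cdot 652} = \frac{1}{\left(352373 - 224353\right) + 1304} = \frac{1}{128020 + 1304} = \frac{1}{129324}$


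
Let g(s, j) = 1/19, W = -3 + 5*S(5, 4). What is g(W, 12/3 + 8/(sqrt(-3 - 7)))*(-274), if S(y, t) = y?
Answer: -274/19 ≈ -14.421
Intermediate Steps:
W = 22 (W = -3 + 5*5 = -3 + 25 = 22)
g(s, j) = 1/19
g(W, 12/3 + 8/(sqrt(-3 - 7)))*(-274) = (1/19)*(-274) = -274/19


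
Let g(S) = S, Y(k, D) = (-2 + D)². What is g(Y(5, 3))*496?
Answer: 496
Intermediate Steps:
g(Y(5, 3))*496 = (-2 + 3)²*496 = 1²*496 = 1*496 = 496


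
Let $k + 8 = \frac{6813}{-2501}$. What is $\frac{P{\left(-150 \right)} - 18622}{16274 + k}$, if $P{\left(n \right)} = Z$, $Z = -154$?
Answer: $- \frac{46958776}{40674453} \approx -1.1545$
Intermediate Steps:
$k = - \frac{26821}{2501}$ ($k = -8 + \frac{6813}{-2501} = -8 + 6813 \left(- \frac{1}{2501}\right) = -8 - \frac{6813}{2501} = - \frac{26821}{2501} \approx -10.724$)
$P{\left(n \right)} = -154$
$\frac{P{\left(-150 \right)} - 18622}{16274 + k} = \frac{-154 - 18622}{16274 - \frac{26821}{2501}} = - \frac{18776}{\frac{40674453}{2501}} = \left(-18776\right) \frac{2501}{40674453} = - \frac{46958776}{40674453}$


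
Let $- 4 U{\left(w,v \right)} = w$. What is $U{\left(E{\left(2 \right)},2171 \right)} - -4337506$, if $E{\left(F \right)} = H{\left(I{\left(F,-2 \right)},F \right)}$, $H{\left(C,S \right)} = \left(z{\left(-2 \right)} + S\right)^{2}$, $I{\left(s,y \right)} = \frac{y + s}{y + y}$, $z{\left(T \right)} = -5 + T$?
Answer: $\frac{17349999}{4} \approx 4.3375 \cdot 10^{6}$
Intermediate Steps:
$I{\left(s,y \right)} = \frac{s + y}{2 y}$
$H{\left(C,S \right)} = \left(-7 + S\right)^{2}$ ($H{\left(C,S \right)} = \left(\left(-5 - 2\right) + S\right)^{2} = \left(-7 + S\right)^{2}$)
$E{\left(F \right)} = \left(-7 + F\right)^{2}$
$U{\left(w,v \right)} = - \frac{w}{4}$
$U{\left(E{\left(2 \right)},2171 \right)} - -4337506 = - \frac{\left(-7 + 2\right)^{2}}{4} - -4337506 = - \frac{\left(-5\right)^{2}}{4} + 4337506 = \left(- \frac{1}{4}\right) 25 + 4337506 = - \frac{25}{4} + 4337506 = \frac{17349999}{4}$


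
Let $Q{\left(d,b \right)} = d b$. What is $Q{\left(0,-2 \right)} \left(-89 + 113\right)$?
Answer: $0$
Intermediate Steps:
$Q{\left(d,b \right)} = b d$
$Q{\left(0,-2 \right)} \left(-89 + 113\right) = \left(-2\right) 0 \left(-89 + 113\right) = 0 \cdot 24 = 0$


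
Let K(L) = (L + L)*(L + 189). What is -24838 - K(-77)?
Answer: -7590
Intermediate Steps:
K(L) = 2*L*(189 + L) (K(L) = (2*L)*(189 + L) = 2*L*(189 + L))
-24838 - K(-77) = -24838 - 2*(-77)*(189 - 77) = -24838 - 2*(-77)*112 = -24838 - 1*(-17248) = -24838 + 17248 = -7590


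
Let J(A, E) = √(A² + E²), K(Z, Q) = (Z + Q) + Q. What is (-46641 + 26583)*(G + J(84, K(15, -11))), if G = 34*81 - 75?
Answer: -53735382 - 140406*√145 ≈ -5.5426e+7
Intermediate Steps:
K(Z, Q) = Z + 2*Q (K(Z, Q) = (Q + Z) + Q = Z + 2*Q)
G = 2679 (G = 2754 - 75 = 2679)
(-46641 + 26583)*(G + J(84, K(15, -11))) = (-46641 + 26583)*(2679 + √(84² + (15 + 2*(-11))²)) = -20058*(2679 + √(7056 + (15 - 22)²)) = -20058*(2679 + √(7056 + (-7)²)) = -20058*(2679 + √(7056 + 49)) = -20058*(2679 + √7105) = -20058*(2679 + 7*√145) = -53735382 - 140406*√145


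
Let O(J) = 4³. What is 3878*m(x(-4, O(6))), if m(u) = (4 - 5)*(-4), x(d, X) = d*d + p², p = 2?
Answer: 15512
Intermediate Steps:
O(J) = 64
x(d, X) = 4 + d² (x(d, X) = d*d + 2² = d² + 4 = 4 + d²)
m(u) = 4 (m(u) = -1*(-4) = 4)
3878*m(x(-4, O(6))) = 3878*4 = 15512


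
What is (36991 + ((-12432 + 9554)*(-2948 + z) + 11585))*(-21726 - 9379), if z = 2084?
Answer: -78856400640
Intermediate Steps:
(36991 + ((-12432 + 9554)*(-2948 + z) + 11585))*(-21726 - 9379) = (36991 + ((-12432 + 9554)*(-2948 + 2084) + 11585))*(-21726 - 9379) = (36991 + (-2878*(-864) + 11585))*(-31105) = (36991 + (2486592 + 11585))*(-31105) = (36991 + 2498177)*(-31105) = 2535168*(-31105) = -78856400640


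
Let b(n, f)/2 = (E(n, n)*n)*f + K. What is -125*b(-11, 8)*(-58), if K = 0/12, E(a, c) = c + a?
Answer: 28072000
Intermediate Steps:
E(a, c) = a + c
K = 0 (K = 0*(1/12) = 0)
b(n, f) = 4*f*n² (b(n, f) = 2*(((n + n)*n)*f + 0) = 2*(((2*n)*n)*f + 0) = 2*((2*n²)*f + 0) = 2*(2*f*n² + 0) = 2*(2*f*n²) = 4*f*n²)
-125*b(-11, 8)*(-58) = -500*8*(-11)²*(-58) = -500*8*121*(-58) = -125*3872*(-58) = -484000*(-58) = 28072000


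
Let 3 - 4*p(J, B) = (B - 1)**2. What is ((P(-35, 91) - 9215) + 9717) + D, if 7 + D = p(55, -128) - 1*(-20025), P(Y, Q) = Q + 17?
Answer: 32937/2 ≈ 16469.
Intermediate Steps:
P(Y, Q) = 17 + Q
p(J, B) = 3/4 - (-1 + B)**2/4 (p(J, B) = 3/4 - (B - 1)**2/4 = 3/4 - (-1 + B)**2/4)
D = 31717/2 (D = -7 + ((3/4 - (-1 - 128)**2/4) - 1*(-20025)) = -7 + ((3/4 - 1/4*(-129)**2) + 20025) = -7 + ((3/4 - 1/4*16641) + 20025) = -7 + ((3/4 - 16641/4) + 20025) = -7 + (-8319/2 + 20025) = -7 + 31731/2 = 31717/2 ≈ 15859.)
((P(-35, 91) - 9215) + 9717) + D = (((17 + 91) - 9215) + 9717) + 31717/2 = ((108 - 9215) + 9717) + 31717/2 = (-9107 + 9717) + 31717/2 = 610 + 31717/2 = 32937/2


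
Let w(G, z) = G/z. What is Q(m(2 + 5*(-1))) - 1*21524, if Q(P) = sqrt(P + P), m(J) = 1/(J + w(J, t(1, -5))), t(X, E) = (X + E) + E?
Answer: -21524 + I*sqrt(3)/2 ≈ -21524.0 + 0.86602*I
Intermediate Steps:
t(X, E) = X + 2*E (t(X, E) = (E + X) + E = X + 2*E)
m(J) = 9/(8*J) (m(J) = 1/(J + J/(1 + 2*(-5))) = 1/(J + J/(1 - 10)) = 1/(J + J/(-9)) = 1/(J + J*(-1/9)) = 1/(J - J/9) = 1/(8*J/9) = 9/(8*J))
Q(P) = sqrt(2)*sqrt(P) (Q(P) = sqrt(2*P) = sqrt(2)*sqrt(P))
Q(m(2 + 5*(-1))) - 1*21524 = sqrt(2)*sqrt(9/(8*(2 + 5*(-1)))) - 1*21524 = sqrt(2)*sqrt(9/(8*(2 - 5))) - 21524 = sqrt(2)*sqrt((9/8)/(-3)) - 21524 = sqrt(2)*sqrt((9/8)*(-1/3)) - 21524 = sqrt(2)*sqrt(-3/8) - 21524 = sqrt(2)*(I*sqrt(6)/4) - 21524 = I*sqrt(3)/2 - 21524 = -21524 + I*sqrt(3)/2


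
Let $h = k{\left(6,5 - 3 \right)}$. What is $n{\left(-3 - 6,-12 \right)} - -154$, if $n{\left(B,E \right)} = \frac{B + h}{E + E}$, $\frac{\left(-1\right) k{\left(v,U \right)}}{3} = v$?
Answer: $\frac{1241}{8} \approx 155.13$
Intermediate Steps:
$k{\left(v,U \right)} = - 3 v$
$h = -18$ ($h = \left(-3\right) 6 = -18$)
$n{\left(B,E \right)} = \frac{-18 + B}{2 E}$ ($n{\left(B,E \right)} = \frac{B - 18}{E + E} = \frac{-18 + B}{2 E}$)
$n{\left(-3 - 6,-12 \right)} - -154 = \frac{-18 - 9}{2 \left(-12\right)} - -154 = \frac{1}{2} \left(- \frac{1}{12}\right) \left(-18 - 9\right) + 154 = \frac{1}{2} \left(- \frac{1}{12}\right) \left(-27\right) + 154 = \frac{9}{8} + 154 = \frac{1241}{8}$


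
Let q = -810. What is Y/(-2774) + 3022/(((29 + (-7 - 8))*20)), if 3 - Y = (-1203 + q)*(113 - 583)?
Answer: 68323247/194180 ≈ 351.85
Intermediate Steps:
Y = -946107 (Y = 3 - (-1203 - 810)*(113 - 583) = 3 - (-2013)*(-470) = 3 - 1*946110 = 3 - 946110 = -946107)
Y/(-2774) + 3022/(((29 + (-7 - 8))*20)) = -946107/(-2774) + 3022/(((29 + (-7 - 8))*20)) = -946107*(-1/2774) + 3022/(((29 - 15)*20)) = 946107/2774 + 3022/((14*20)) = 946107/2774 + 3022/280 = 946107/2774 + 3022*(1/280) = 946107/2774 + 1511/140 = 68323247/194180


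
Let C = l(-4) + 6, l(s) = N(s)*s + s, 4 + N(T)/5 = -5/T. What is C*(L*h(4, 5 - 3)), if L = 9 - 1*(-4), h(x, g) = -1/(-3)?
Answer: 247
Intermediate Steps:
N(T) = -20 - 25/T (N(T) = -20 + 5*(-5/T) = -20 - 25/T)
l(s) = s + s*(-20 - 25/s) (l(s) = (-20 - 25/s)*s + s = s*(-20 - 25/s) + s = s + s*(-20 - 25/s))
h(x, g) = ⅓ (h(x, g) = -1*(-⅓) = ⅓)
L = 13 (L = 9 + 4 = 13)
C = 57 (C = (-25 - 19*(-4)) + 6 = (-25 + 76) + 6 = 51 + 6 = 57)
C*(L*h(4, 5 - 3)) = 57*(13*(⅓)) = 57*(13/3) = 247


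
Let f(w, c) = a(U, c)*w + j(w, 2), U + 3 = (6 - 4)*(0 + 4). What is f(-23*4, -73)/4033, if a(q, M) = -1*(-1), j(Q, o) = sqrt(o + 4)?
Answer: -92/4033 + sqrt(6)/4033 ≈ -0.022204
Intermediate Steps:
U = 5 (U = -3 + (6 - 4)*(0 + 4) = -3 + 2*4 = -3 + 8 = 5)
j(Q, o) = sqrt(4 + o)
a(q, M) = 1
f(w, c) = w + sqrt(6) (f(w, c) = 1*w + sqrt(4 + 2) = w + sqrt(6))
f(-23*4, -73)/4033 = (-23*4 + sqrt(6))/4033 = (-92 + sqrt(6))*(1/4033) = -92/4033 + sqrt(6)/4033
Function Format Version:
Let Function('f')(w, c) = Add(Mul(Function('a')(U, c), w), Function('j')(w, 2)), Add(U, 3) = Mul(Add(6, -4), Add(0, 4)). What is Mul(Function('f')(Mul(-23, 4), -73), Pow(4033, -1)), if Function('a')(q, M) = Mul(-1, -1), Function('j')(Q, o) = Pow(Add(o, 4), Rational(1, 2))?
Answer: Add(Rational(-92, 4033), Mul(Rational(1, 4033), Pow(6, Rational(1, 2)))) ≈ -0.022204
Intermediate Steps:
U = 5 (U = Add(-3, Mul(Add(6, -4), Add(0, 4))) = Add(-3, Mul(2, 4)) = Add(-3, 8) = 5)
Function('j')(Q, o) = Pow(Add(4, o), Rational(1, 2))
Function('a')(q, M) = 1
Function('f')(w, c) = Add(w, Pow(6, Rational(1, 2))) (Function('f')(w, c) = Add(Mul(1, w), Pow(Add(4, 2), Rational(1, 2))) = Add(w, Pow(6, Rational(1, 2))))
Mul(Function('f')(Mul(-23, 4), -73), Pow(4033, -1)) = Mul(Add(Mul(-23, 4), Pow(6, Rational(1, 2))), Pow(4033, -1)) = Mul(Add(-92, Pow(6, Rational(1, 2))), Rational(1, 4033)) = Add(Rational(-92, 4033), Mul(Rational(1, 4033), Pow(6, Rational(1, 2))))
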